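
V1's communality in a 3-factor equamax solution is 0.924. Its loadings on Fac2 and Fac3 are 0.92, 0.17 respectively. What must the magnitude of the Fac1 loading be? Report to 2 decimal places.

0.22

Under orthogonal rotation h² = Σλ², so λ_Fac1² = h² − (0.8753) = 0.924 − 0.8753 = 0.0487.
|λ| = √0.0487 = 0.2207.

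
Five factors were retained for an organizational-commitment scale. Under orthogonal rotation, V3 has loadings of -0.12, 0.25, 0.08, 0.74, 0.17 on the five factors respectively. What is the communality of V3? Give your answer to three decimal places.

0.660

h² = (-0.12)² + 0.25² + 0.08² + 0.74² + 0.17² = 0.0144 + 0.0625 + 0.0064 + 0.5476 + 0.0289 = 0.6598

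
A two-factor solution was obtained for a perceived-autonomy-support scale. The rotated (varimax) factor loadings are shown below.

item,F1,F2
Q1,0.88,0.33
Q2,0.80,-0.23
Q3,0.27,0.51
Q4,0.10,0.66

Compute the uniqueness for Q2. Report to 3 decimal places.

h² = 0.80² + (-0.23)² = 0.6400 + 0.0529 = 0.6929
Uniqueness u² = 1 − h² = 1 − 0.6929 = 0.3071

0.307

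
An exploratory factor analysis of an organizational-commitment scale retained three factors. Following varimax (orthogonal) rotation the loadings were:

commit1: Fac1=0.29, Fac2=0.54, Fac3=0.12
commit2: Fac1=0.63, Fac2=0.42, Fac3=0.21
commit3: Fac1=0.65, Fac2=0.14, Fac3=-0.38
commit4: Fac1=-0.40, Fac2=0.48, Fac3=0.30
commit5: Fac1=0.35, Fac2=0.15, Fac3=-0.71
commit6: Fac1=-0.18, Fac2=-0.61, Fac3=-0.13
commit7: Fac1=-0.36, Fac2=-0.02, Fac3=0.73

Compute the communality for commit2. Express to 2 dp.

0.62

h² = 0.63² + 0.42² + 0.21² = 0.3969 + 0.1764 + 0.0441 = 0.6174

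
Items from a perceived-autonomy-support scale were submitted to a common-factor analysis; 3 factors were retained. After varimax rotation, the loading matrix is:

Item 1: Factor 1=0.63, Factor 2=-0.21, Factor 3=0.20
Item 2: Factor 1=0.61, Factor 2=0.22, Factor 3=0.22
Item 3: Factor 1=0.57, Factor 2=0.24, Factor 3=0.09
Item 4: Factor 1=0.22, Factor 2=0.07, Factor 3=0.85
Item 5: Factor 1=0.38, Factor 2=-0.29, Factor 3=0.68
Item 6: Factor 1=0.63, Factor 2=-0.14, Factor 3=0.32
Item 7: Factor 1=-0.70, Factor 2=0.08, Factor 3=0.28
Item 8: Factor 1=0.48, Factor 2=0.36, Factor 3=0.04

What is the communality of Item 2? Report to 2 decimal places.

0.47

h² = 0.61² + 0.22² + 0.22² = 0.3721 + 0.0484 + 0.0484 = 0.4689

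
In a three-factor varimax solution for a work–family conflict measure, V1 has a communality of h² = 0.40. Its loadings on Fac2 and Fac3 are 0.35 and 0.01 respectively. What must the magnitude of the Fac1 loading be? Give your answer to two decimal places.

Under orthogonal rotation h² = Σλ², so λ_Fac1² = h² − (0.1226) = 0.40 − 0.1226 = 0.2774.
|λ| = √0.2774 = 0.5267.

0.53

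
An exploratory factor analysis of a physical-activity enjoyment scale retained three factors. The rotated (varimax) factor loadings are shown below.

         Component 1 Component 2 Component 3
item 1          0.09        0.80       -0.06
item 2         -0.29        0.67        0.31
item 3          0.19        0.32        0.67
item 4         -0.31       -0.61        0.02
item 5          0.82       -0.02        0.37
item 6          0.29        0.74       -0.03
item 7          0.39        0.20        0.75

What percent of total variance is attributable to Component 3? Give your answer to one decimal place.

17.8%

SS loadings for Component 3 = (-0.06)² + 0.31² + 0.67² + 0.02² + 0.37² + (-0.03)² + 0.75² = 1.2493
With 7 standardized items, total variance = 7. Proportion = 1.2493/7 = 0.1785 → 17.85%.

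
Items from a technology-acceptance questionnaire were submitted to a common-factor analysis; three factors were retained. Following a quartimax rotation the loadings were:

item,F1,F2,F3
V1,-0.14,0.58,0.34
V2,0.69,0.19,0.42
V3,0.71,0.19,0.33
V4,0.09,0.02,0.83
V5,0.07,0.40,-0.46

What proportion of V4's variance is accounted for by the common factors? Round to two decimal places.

0.70

h² = 0.09² + 0.02² + 0.83² = 0.0081 + 0.0004 + 0.6889 = 0.6974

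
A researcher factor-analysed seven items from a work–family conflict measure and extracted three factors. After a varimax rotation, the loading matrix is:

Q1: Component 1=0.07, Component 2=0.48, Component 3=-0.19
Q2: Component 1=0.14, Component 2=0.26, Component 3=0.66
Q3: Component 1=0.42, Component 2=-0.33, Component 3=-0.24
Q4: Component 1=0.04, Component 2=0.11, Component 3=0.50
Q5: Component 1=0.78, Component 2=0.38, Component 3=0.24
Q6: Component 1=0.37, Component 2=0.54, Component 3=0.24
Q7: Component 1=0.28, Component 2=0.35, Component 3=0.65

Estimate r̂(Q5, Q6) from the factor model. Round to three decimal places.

0.551

r̂ = Σ λ_i·λ_j across factors = (0.78)(0.37) + (0.38)(0.54) + (0.24)(0.24)
  = +0.2886 +0.2052 +0.0576 = 0.5514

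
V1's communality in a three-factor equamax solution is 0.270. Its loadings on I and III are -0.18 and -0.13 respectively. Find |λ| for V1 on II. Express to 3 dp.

Under orthogonal rotation h² = Σλ², so λ_II² = h² − (0.0493) = 0.270 − 0.0493 = 0.2207.
|λ| = √0.2207 = 0.4698.

0.470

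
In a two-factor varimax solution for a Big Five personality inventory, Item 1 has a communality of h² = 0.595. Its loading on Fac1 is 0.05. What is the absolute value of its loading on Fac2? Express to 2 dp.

Under orthogonal rotation h² = Σλ², so λ_Fac2² = h² − (0.0025) = 0.595 − 0.0025 = 0.5925.
|λ| = √0.5925 = 0.7697.

0.77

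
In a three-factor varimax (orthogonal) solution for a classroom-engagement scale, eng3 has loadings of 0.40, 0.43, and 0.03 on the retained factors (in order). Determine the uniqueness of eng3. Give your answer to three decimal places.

h² = 0.40² + 0.43² + 0.03² = 0.1600 + 0.1849 + 0.0009 = 0.3458
Uniqueness u² = 1 − h² = 1 − 0.3458 = 0.6542

0.654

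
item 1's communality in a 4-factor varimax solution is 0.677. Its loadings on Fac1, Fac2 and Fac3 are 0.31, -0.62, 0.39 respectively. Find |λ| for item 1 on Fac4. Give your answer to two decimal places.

Under orthogonal rotation h² = Σλ², so λ_Fac4² = h² − (0.6326) = 0.677 − 0.6326 = 0.0444.
|λ| = √0.0444 = 0.2107.

0.21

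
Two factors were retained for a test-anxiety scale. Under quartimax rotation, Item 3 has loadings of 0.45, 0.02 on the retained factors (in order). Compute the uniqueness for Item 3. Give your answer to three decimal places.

0.797

h² = 0.45² + 0.02² = 0.2025 + 0.0004 = 0.2029
Uniqueness u² = 1 − h² = 1 − 0.2029 = 0.7971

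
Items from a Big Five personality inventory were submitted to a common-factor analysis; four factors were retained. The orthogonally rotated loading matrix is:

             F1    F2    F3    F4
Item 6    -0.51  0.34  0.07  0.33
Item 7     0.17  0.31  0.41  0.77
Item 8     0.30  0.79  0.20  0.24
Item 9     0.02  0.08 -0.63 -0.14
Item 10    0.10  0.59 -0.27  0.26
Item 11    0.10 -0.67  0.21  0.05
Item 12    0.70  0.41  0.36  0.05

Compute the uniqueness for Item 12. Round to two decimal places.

0.21

h² = 0.70² + 0.41² + 0.36² + 0.05² = 0.4900 + 0.1681 + 0.1296 + 0.0025 = 0.7902
Uniqueness u² = 1 − h² = 1 − 0.7902 = 0.2098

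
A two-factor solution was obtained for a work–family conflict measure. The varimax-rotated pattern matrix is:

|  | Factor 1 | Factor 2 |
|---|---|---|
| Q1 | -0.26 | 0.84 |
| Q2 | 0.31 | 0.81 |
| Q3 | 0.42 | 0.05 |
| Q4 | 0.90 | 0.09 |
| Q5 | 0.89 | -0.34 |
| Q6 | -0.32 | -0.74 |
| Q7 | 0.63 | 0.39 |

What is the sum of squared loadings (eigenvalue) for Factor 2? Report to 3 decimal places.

2.188

SS loadings for Factor 2 = 0.84² + 0.81² + 0.05² + 0.09² + (-0.34)² + (-0.74)² + 0.39² = 0.7056 + 0.6561 + 0.0025 + 0.0081 + 0.1156 + 0.5476 + 0.1521 = 2.1876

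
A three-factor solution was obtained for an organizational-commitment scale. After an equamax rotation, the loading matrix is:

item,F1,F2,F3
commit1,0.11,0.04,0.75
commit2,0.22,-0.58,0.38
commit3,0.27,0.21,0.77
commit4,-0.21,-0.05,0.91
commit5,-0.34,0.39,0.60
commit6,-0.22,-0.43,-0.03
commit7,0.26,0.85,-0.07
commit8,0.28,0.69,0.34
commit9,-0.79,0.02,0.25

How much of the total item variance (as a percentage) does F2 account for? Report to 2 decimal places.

SS loadings for F2 = 0.04² + (-0.58)² + 0.21² + (-0.05)² + 0.39² + (-0.43)² + 0.85² + 0.69² + 0.02² = 1.9206
With 9 standardized items, total variance = 9. Proportion = 1.9206/9 = 0.2134 → 21.34%.

21.34%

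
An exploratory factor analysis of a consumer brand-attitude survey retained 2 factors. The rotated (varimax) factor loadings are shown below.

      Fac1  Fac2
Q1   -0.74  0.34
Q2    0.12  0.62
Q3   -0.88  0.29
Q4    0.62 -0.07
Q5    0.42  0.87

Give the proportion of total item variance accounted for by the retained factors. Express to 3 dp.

0.649

SS loadings by factor: 1.8972, 1.3459; total = 3.2431.
Total variance with 5 standardized items is 5, so the solution explains 3.2431/5 = 0.6486.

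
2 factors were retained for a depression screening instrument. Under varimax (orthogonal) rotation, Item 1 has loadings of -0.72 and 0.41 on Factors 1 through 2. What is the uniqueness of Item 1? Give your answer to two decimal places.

h² = (-0.72)² + 0.41² = 0.5184 + 0.1681 = 0.6865
Uniqueness u² = 1 − h² = 1 − 0.6865 = 0.3135

0.31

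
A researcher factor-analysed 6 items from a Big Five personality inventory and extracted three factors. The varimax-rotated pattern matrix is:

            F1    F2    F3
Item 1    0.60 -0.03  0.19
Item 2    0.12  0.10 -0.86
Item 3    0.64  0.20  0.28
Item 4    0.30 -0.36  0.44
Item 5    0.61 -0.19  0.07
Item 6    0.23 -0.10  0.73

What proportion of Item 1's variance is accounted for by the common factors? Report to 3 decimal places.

0.397

h² = 0.60² + (-0.03)² + 0.19² = 0.3600 + 0.0009 + 0.0361 = 0.3970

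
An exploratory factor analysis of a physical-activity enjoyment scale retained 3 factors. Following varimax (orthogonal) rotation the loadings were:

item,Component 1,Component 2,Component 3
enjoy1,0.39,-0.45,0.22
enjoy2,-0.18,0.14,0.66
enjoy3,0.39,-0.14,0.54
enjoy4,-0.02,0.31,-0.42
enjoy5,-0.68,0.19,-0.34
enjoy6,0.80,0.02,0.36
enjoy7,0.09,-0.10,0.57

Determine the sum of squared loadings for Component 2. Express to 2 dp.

SS loadings for Component 2 = (-0.45)² + 0.14² + (-0.14)² + 0.31² + 0.19² + 0.02² + (-0.10)² = 0.2025 + 0.0196 + 0.0196 + 0.0961 + 0.0361 + 0.0004 + 0.0100 = 0.3843

0.38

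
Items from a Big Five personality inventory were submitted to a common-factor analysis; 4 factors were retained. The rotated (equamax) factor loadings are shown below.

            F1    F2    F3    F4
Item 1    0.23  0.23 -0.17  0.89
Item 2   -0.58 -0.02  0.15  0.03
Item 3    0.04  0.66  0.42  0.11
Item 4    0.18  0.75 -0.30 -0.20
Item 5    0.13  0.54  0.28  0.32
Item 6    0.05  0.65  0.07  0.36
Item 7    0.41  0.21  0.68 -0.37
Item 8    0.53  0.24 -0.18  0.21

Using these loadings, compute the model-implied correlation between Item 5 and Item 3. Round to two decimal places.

r̂ = Σ λ_i·λ_j across factors = (0.13)(0.04) + (0.54)(0.66) + (0.28)(0.42) + (0.32)(0.11)
  = +0.0052 +0.3564 +0.1176 +0.0352 = 0.5144

0.51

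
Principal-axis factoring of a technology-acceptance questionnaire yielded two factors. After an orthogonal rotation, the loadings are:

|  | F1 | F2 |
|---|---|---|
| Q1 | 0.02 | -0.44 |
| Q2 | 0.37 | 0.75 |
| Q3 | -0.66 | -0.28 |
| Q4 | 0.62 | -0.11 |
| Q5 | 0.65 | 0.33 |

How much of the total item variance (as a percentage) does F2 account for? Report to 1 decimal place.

19.1%

SS loadings for F2 = (-0.44)² + 0.75² + (-0.28)² + (-0.11)² + 0.33² = 0.9555
With 5 standardized items, total variance = 5. Proportion = 0.9555/5 = 0.1911 → 19.11%.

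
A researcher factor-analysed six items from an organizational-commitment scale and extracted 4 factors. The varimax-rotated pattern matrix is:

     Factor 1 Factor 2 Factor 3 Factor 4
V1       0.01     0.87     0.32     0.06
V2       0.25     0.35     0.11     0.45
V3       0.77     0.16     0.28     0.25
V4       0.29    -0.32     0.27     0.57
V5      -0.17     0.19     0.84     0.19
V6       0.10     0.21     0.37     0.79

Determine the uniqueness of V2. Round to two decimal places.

h² = 0.25² + 0.35² + 0.11² + 0.45² = 0.0625 + 0.1225 + 0.0121 + 0.2025 = 0.3996
Uniqueness u² = 1 − h² = 1 − 0.3996 = 0.6004

0.60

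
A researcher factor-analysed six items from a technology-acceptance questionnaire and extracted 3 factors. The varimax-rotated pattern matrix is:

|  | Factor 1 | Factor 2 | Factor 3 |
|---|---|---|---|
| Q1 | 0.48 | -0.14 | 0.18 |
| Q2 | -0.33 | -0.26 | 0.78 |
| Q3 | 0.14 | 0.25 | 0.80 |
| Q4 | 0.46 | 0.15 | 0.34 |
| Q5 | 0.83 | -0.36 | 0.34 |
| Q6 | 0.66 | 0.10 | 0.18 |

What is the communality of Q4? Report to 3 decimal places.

h² = 0.46² + 0.15² + 0.34² = 0.2116 + 0.0225 + 0.1156 = 0.3497

0.350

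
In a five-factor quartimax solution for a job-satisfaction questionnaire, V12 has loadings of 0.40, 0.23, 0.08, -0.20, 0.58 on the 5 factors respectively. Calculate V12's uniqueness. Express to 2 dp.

0.40

h² = 0.40² + 0.23² + 0.08² + (-0.20)² + 0.58² = 0.1600 + 0.0529 + 0.0064 + 0.0400 + 0.3364 = 0.5957
Uniqueness u² = 1 − h² = 1 − 0.5957 = 0.4043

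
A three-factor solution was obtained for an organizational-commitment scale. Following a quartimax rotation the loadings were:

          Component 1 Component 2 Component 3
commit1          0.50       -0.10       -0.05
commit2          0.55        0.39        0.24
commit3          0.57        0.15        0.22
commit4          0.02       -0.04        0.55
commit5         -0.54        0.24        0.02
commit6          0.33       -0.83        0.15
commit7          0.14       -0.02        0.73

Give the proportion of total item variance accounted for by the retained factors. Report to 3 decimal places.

0.457

Communalities: 0.2625, 0.5122, 0.3958, 0.3045, 0.3496, 0.8203, 0.5529; Σh² = 3.1978.
Total variance with 7 standardized items is 7, so the solution explains 3.1978/7 = 0.4568.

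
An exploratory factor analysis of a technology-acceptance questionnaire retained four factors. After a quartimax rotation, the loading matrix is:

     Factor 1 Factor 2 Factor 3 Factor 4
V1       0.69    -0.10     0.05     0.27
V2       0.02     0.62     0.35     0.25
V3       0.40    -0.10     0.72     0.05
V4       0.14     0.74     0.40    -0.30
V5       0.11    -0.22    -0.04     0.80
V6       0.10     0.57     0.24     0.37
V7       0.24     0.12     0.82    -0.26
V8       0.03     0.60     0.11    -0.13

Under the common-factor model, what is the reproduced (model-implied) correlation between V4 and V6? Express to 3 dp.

r̂ = Σ λ_i·λ_j across factors = (0.14)(0.10) + (0.74)(0.57) + (0.40)(0.24) + (-0.30)(0.37)
  = +0.0140 +0.4218 +0.0960 -0.1110 = 0.4208

0.421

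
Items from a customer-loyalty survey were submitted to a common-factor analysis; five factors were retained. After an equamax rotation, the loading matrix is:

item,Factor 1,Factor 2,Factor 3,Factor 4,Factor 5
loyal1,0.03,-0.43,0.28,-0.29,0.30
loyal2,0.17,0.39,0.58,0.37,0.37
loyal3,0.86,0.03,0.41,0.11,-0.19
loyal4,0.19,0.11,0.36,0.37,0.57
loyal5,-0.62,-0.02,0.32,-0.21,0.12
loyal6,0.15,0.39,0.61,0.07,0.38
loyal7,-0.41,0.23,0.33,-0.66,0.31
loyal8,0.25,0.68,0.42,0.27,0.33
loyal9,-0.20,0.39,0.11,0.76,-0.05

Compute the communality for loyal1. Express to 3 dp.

0.438

h² = 0.03² + (-0.43)² + 0.28² + (-0.29)² + 0.30² = 0.0009 + 0.1849 + 0.0784 + 0.0841 + 0.0900 = 0.4383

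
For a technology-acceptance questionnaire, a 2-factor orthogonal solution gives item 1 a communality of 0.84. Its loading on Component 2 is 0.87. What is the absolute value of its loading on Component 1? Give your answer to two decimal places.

Under orthogonal rotation h² = Σλ², so λ_Component 1² = h² − (0.7569) = 0.84 − 0.7569 = 0.0831.
|λ| = √0.0831 = 0.2883.

0.29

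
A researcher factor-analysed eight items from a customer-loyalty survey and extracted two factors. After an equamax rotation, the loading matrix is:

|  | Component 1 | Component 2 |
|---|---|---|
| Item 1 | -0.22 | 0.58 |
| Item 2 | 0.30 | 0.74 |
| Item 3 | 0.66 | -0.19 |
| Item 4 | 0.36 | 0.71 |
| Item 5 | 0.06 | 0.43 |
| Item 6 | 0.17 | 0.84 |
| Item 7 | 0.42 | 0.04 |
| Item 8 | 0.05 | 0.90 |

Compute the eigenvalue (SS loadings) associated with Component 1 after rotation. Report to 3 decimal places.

0.915

SS loadings for Component 1 = (-0.22)² + 0.30² + 0.66² + 0.36² + 0.06² + 0.17² + 0.42² + 0.05² = 0.0484 + 0.0900 + 0.4356 + 0.1296 + 0.0036 + 0.0289 + 0.1764 + 0.0025 = 0.9150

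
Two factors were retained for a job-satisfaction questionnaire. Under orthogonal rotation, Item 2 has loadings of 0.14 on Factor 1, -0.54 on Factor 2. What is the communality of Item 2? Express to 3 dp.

0.311

h² = 0.14² + (-0.54)² = 0.0196 + 0.2916 = 0.3112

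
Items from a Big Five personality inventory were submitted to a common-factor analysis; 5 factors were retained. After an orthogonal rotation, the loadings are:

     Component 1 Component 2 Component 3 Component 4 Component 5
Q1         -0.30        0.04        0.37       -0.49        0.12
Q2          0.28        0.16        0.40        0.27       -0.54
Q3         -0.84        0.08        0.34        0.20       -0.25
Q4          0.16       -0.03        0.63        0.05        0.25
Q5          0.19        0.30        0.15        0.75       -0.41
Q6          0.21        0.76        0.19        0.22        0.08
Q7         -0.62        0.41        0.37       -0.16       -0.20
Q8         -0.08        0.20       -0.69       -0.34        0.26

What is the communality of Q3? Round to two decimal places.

h² = (-0.84)² + 0.08² + 0.34² + 0.20² + (-0.25)² = 0.7056 + 0.0064 + 0.1156 + 0.0400 + 0.0625 = 0.9301

0.93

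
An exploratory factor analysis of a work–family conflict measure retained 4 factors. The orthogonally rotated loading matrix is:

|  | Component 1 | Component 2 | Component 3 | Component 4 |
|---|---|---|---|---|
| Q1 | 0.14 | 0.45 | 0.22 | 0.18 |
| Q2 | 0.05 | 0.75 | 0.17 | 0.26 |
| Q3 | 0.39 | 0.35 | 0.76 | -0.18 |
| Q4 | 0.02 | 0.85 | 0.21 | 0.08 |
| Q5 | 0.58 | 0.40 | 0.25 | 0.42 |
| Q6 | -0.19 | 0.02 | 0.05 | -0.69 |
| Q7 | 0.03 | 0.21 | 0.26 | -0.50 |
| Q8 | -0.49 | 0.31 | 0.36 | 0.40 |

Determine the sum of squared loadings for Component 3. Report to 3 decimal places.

0.961

SS loadings for Component 3 = 0.22² + 0.17² + 0.76² + 0.21² + 0.25² + 0.05² + 0.26² + 0.36² = 0.0484 + 0.0289 + 0.5776 + 0.0441 + 0.0625 + 0.0025 + 0.0676 + 0.1296 = 0.9612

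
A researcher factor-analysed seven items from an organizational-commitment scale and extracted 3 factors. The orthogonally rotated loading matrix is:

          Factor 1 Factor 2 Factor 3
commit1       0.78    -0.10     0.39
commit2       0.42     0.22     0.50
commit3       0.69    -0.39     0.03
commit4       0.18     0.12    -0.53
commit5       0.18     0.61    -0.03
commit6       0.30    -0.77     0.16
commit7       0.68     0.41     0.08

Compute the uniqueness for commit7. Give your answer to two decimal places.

0.36

h² = 0.68² + 0.41² + 0.08² = 0.4624 + 0.1681 + 0.0064 = 0.6369
Uniqueness u² = 1 − h² = 1 − 0.6369 = 0.3631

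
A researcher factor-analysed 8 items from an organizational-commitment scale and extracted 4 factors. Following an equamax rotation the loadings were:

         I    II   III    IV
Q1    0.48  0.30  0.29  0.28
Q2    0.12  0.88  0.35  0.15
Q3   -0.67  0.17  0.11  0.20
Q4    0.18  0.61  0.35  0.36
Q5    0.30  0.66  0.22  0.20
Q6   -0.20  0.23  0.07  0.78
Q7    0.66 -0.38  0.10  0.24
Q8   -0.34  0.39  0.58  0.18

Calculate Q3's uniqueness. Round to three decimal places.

0.470

h² = (-0.67)² + 0.17² + 0.11² + 0.20² = 0.4489 + 0.0289 + 0.0121 + 0.0400 = 0.5299
Uniqueness u² = 1 − h² = 1 − 0.5299 = 0.4701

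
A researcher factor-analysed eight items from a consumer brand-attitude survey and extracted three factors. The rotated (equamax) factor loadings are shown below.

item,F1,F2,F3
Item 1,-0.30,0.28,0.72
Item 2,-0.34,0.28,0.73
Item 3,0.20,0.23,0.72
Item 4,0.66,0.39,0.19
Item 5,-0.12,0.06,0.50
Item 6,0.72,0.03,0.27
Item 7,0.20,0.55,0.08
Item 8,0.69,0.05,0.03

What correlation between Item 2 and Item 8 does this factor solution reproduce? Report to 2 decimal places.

r̂ = Σ λ_i·λ_j across factors = (-0.34)(0.69) + (0.28)(0.05) + (0.73)(0.03)
  = -0.2346 +0.0140 +0.0219 = -0.1987

-0.20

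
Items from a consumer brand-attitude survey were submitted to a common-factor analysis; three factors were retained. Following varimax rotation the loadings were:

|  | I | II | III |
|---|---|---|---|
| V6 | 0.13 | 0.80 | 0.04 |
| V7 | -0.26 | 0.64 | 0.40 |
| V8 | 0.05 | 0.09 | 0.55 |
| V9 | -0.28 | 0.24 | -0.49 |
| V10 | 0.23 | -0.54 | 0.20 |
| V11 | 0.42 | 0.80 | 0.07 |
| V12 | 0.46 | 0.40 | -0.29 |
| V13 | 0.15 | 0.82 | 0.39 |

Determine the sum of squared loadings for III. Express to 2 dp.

0.99

SS loadings for III = 0.04² + 0.40² + 0.55² + (-0.49)² + 0.20² + 0.07² + (-0.29)² + 0.39² = 0.0016 + 0.1600 + 0.3025 + 0.2401 + 0.0400 + 0.0049 + 0.0841 + 0.1521 = 0.9853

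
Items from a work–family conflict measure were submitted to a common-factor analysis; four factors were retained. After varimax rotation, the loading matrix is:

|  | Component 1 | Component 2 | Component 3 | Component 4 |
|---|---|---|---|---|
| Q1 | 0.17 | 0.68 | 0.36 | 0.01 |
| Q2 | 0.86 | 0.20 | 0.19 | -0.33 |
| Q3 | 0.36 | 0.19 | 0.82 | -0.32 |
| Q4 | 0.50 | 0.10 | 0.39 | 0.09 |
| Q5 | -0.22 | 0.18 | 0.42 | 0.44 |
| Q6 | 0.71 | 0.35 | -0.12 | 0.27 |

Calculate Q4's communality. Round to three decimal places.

h² = 0.50² + 0.10² + 0.39² + 0.09² = 0.2500 + 0.0100 + 0.1521 + 0.0081 = 0.4202

0.420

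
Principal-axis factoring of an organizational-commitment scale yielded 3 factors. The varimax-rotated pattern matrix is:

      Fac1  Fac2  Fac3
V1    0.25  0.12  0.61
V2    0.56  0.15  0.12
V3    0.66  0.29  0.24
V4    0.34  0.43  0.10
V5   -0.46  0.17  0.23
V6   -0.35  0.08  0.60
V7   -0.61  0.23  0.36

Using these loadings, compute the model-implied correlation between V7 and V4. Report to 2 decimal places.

-0.07

r̂ = Σ λ_i·λ_j across factors = (-0.61)(0.34) + (0.23)(0.43) + (0.36)(0.10)
  = -0.2074 +0.0989 +0.0360 = -0.0725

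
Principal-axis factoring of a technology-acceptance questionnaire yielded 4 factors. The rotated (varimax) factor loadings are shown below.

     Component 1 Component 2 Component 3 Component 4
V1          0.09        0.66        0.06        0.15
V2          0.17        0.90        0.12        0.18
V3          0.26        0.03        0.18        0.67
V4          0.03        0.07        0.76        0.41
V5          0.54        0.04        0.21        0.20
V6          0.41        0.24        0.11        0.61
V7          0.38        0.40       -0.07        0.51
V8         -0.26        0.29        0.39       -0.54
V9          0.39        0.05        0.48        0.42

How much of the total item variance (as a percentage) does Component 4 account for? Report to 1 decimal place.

SS loadings for Component 4 = 0.15² + 0.18² + 0.67² + 0.41² + 0.20² + 0.61² + 0.51² + (-0.54)² + 0.42² = 1.8121
With 9 standardized items, total variance = 9. Proportion = 1.8121/9 = 0.2013 → 20.13%.

20.1%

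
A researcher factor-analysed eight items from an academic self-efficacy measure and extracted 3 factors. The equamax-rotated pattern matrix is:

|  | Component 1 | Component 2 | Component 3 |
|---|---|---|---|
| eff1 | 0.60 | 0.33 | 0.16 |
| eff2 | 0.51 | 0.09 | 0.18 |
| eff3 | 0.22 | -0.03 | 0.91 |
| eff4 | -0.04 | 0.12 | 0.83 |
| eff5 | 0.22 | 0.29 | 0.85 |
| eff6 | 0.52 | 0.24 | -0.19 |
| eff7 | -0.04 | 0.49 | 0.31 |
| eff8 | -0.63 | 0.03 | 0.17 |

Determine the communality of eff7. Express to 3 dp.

0.338

h² = (-0.04)² + 0.49² + 0.31² = 0.0016 + 0.2401 + 0.0961 = 0.3378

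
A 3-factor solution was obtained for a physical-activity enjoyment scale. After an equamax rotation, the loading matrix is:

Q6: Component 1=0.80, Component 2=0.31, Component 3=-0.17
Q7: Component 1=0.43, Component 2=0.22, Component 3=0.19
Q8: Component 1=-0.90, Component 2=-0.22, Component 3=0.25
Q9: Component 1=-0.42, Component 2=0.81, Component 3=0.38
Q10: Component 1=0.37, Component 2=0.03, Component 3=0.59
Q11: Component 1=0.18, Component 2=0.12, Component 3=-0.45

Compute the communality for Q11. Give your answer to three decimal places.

0.249

h² = 0.18² + 0.12² + (-0.45)² = 0.0324 + 0.0144 + 0.2025 = 0.2493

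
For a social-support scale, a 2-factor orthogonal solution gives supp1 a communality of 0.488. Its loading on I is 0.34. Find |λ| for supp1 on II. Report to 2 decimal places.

Under orthogonal rotation h² = Σλ², so λ_II² = h² − (0.1156) = 0.488 − 0.1156 = 0.3724.
|λ| = √0.3724 = 0.6102.

0.61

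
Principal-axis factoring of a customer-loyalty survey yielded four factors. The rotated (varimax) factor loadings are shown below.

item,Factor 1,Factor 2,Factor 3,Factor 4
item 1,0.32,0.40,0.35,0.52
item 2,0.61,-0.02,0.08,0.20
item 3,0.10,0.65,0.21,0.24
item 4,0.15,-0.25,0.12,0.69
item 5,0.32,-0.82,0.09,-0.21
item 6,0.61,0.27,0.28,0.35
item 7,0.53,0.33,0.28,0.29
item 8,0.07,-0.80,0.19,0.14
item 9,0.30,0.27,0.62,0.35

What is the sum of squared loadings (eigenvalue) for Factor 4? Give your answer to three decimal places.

SS loadings for Factor 4 = 0.52² + 0.20² + 0.24² + 0.69² + (-0.21)² + 0.35² + 0.29² + 0.14² + 0.35² = 0.2704 + 0.0400 + 0.0576 + 0.4761 + 0.0441 + 0.1225 + 0.0841 + 0.0196 + 0.1225 = 1.2369

1.237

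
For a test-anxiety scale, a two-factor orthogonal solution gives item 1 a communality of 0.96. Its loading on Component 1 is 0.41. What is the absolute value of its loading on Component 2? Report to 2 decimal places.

0.89

Under orthogonal rotation h² = Σλ², so λ_Component 2² = h² − (0.1681) = 0.96 − 0.1681 = 0.7919.
|λ| = √0.7919 = 0.8899.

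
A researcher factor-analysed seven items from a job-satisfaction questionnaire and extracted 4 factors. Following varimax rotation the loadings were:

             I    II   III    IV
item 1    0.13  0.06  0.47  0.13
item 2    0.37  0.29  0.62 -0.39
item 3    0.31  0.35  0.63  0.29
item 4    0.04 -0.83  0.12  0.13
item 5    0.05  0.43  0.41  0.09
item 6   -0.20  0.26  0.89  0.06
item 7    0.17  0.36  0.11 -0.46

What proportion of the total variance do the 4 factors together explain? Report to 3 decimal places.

0.584

SS loadings by factor: 0.3229, 1.2812, 1.9889, 0.4933; total = 4.0863.
Total variance with 7 standardized items is 7, so the solution explains 4.0863/7 = 0.5838.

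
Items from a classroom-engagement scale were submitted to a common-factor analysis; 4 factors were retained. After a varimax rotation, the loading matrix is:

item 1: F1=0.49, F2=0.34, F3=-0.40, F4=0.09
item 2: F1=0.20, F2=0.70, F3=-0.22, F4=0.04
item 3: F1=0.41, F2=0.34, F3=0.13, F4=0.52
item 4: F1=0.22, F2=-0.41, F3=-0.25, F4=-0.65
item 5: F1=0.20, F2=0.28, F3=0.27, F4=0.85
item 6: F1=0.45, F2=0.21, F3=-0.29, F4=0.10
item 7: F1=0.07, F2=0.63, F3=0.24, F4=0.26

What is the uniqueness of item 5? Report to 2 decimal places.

h² = 0.20² + 0.28² + 0.27² + 0.85² = 0.0400 + 0.0784 + 0.0729 + 0.7225 = 0.9138
Uniqueness u² = 1 − h² = 1 − 0.9138 = 0.0862

0.09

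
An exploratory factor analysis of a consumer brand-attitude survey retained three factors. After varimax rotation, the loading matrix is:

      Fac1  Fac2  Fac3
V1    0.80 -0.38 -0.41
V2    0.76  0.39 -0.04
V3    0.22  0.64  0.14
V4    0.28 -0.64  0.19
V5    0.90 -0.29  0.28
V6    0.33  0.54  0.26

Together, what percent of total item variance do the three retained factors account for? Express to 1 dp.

Communalities: 0.9525, 0.7313, 0.4776, 0.5241, 0.9725, 0.4681; Σh² = 4.1261.
Total variance with 6 standardized items is 6, so the solution explains 4.1261/6 = 0.6877 = 68.77%.

68.8%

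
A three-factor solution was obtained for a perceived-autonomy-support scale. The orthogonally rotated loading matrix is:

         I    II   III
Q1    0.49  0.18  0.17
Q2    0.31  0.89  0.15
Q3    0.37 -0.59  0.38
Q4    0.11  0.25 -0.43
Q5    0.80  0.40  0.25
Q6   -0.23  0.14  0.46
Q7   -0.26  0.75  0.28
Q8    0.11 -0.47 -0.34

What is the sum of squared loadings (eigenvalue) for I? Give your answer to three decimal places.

1.258

SS loadings for I = 0.49² + 0.31² + 0.37² + 0.11² + 0.80² + (-0.23)² + (-0.26)² + 0.11² = 0.2401 + 0.0961 + 0.1369 + 0.0121 + 0.6400 + 0.0529 + 0.0676 + 0.0121 = 1.2578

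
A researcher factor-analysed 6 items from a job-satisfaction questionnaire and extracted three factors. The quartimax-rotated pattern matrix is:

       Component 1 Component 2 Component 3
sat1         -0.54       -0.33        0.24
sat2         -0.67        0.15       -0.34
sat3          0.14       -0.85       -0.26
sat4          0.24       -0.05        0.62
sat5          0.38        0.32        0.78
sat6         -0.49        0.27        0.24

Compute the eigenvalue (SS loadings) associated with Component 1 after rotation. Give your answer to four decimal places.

1.2022

SS loadings for Component 1 = (-0.54)² + (-0.67)² + 0.14² + 0.24² + 0.38² + (-0.49)² = 0.2916 + 0.4489 + 0.0196 + 0.0576 + 0.1444 + 0.2401 = 1.2022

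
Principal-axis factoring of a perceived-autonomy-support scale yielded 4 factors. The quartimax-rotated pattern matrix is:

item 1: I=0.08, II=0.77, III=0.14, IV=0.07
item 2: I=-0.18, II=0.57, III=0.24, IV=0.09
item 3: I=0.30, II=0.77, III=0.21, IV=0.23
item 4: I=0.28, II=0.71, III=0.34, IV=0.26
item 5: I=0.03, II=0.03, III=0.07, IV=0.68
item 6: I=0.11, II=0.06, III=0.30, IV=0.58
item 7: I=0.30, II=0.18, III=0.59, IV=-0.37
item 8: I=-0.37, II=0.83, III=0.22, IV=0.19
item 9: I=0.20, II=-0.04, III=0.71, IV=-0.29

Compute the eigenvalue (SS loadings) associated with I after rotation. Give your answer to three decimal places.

SS loadings for I = 0.08² + (-0.18)² + 0.30² + 0.28² + 0.03² + 0.11² + 0.30² + (-0.37)² + 0.20² = 0.0064 + 0.0324 + 0.0900 + 0.0784 + 0.0009 + 0.0121 + 0.0900 + 0.1369 + 0.0400 = 0.4871

0.487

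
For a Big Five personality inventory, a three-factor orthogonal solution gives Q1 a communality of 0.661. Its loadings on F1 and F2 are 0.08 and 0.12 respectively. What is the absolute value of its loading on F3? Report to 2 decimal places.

Under orthogonal rotation h² = Σλ², so λ_F3² = h² − (0.0208) = 0.661 − 0.0208 = 0.6402.
|λ| = √0.6402 = 0.8001.

0.80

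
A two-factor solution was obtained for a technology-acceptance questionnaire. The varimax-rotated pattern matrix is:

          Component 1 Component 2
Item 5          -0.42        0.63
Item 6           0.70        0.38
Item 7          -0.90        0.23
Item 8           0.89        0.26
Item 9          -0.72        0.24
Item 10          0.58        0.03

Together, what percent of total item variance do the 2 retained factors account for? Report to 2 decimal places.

SS loadings by factor: 3.1233, 0.7203; total = 3.8436.
Total variance with 6 standardized items is 6, so the solution explains 3.8436/6 = 0.6406 = 64.06%.

64.06%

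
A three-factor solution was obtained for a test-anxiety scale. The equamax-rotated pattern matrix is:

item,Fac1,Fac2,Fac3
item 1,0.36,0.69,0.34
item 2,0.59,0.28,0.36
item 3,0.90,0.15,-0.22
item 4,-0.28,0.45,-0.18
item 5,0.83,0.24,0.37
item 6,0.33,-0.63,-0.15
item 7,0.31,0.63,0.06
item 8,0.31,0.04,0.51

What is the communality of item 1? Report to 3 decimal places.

h² = 0.36² + 0.69² + 0.34² = 0.1296 + 0.4761 + 0.1156 = 0.7213

0.721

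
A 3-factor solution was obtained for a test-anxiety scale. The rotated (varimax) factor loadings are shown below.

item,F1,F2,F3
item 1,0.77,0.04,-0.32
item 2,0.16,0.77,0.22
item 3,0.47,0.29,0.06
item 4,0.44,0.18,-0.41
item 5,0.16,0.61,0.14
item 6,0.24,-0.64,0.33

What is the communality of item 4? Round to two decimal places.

h² = 0.44² + 0.18² + (-0.41)² = 0.1936 + 0.0324 + 0.1681 = 0.3941

0.39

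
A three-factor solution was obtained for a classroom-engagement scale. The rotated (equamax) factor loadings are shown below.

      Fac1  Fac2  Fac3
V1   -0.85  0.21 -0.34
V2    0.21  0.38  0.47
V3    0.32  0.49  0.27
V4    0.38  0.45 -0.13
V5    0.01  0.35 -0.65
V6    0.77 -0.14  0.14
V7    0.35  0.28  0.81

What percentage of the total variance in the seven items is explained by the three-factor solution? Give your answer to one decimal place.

58.6%

SS loadings by factor: 1.7289, 0.8516, 1.5245; total = 4.1050.
Total variance with 7 standardized items is 7, so the solution explains 4.1050/7 = 0.5864 = 58.64%.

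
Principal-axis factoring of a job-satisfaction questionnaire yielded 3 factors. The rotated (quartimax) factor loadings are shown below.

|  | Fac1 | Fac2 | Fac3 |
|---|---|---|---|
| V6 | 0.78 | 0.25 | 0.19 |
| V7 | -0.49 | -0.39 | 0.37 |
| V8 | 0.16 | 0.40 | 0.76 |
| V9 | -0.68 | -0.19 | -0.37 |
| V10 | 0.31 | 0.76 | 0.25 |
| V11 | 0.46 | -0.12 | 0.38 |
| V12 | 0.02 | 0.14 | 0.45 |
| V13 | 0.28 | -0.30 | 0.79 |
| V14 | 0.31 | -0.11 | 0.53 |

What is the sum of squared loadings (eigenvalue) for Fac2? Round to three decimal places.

SS loadings for Fac2 = 0.25² + (-0.39)² + 0.40² + (-0.19)² + 0.76² + (-0.12)² + 0.14² + (-0.30)² + (-0.11)² = 0.0625 + 0.1521 + 0.1600 + 0.0361 + 0.5776 + 0.0144 + 0.0196 + 0.0900 + 0.0121 = 1.1244

1.124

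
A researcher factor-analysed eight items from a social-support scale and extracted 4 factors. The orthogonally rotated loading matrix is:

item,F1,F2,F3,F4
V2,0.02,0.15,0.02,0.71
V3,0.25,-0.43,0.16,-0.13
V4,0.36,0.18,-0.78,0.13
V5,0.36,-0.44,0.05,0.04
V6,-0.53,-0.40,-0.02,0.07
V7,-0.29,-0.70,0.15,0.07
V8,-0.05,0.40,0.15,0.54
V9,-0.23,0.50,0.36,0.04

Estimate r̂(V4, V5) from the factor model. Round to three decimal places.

r̂ = Σ λ_i·λ_j across factors = (0.36)(0.36) + (0.18)(-0.44) + (-0.78)(0.05) + (0.13)(0.04)
  = +0.1296 -0.0792 -0.0390 +0.0052 = 0.0166

0.017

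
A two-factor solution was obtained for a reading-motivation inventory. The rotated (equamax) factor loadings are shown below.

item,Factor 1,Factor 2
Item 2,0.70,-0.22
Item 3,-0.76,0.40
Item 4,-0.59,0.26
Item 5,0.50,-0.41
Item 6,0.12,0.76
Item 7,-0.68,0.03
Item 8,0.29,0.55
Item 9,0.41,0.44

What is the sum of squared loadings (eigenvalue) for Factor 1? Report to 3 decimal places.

2.395

SS loadings for Factor 1 = 0.70² + (-0.76)² + (-0.59)² + 0.50² + 0.12² + (-0.68)² + 0.29² + 0.41² = 0.4900 + 0.5776 + 0.3481 + 0.2500 + 0.0144 + 0.4624 + 0.0841 + 0.1681 = 2.3947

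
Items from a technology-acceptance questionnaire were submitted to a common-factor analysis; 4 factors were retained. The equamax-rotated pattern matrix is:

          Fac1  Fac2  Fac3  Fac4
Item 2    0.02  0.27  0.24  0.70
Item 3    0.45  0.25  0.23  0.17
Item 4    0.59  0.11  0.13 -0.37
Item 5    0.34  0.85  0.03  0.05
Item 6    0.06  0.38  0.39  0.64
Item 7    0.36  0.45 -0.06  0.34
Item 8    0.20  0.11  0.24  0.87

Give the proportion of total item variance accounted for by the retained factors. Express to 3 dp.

Communalities: 0.6209, 0.3468, 0.5140, 0.8415, 0.7097, 0.4513, 0.8666; Σh² = 4.3508.
Total variance with 7 standardized items is 7, so the solution explains 4.3508/7 = 0.6215.

0.622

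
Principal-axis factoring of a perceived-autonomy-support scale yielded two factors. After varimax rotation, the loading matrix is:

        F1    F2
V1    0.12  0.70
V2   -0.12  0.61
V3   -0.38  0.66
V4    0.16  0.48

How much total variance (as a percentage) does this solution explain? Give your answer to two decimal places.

Communalities: 0.5044, 0.3865, 0.5800, 0.2560; Σh² = 1.7269.
Total variance with 4 standardized items is 4, so the solution explains 1.7269/4 = 0.4317 = 43.17%.

43.17%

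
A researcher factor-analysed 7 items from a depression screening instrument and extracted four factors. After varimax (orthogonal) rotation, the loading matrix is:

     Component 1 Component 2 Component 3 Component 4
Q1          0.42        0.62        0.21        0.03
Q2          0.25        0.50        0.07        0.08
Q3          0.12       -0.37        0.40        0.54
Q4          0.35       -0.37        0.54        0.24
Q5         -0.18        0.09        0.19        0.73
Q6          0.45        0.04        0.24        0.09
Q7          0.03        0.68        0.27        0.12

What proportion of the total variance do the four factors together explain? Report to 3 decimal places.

0.510

Communalities: 0.6058, 0.3238, 0.6029, 0.6086, 0.6095, 0.2698, 0.5506; Σh² = 3.5710.
Total variance with 7 standardized items is 7, so the solution explains 3.5710/7 = 0.5101.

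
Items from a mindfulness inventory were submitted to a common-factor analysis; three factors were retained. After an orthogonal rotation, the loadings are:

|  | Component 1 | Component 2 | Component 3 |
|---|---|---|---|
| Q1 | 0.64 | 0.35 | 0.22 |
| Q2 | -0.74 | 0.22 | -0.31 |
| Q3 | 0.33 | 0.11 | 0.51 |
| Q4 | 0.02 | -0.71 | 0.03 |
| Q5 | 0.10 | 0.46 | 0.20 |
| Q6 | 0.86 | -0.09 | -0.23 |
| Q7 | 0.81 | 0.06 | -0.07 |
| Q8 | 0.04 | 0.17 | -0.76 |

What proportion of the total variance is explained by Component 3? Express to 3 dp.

0.135

SS loadings for Component 3 = 0.22² + (-0.31)² + 0.51² + 0.03² + 0.20² + (-0.23)² + (-0.07)² + (-0.76)² = 1.0809
Proportion of variance = 1.0809 / 8 = 0.1351.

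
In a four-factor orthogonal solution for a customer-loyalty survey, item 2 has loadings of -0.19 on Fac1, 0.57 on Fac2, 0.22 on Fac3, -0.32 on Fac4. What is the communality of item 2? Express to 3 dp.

h² = (-0.19)² + 0.57² + 0.22² + (-0.32)² = 0.0361 + 0.3249 + 0.0484 + 0.1024 = 0.5118

0.512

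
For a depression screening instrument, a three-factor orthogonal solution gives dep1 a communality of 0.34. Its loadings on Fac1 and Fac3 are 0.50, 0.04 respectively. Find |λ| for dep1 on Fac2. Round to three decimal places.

0.297

Under orthogonal rotation h² = Σλ², so λ_Fac2² = h² − (0.2516) = 0.34 − 0.2516 = 0.0884.
|λ| = √0.0884 = 0.2973.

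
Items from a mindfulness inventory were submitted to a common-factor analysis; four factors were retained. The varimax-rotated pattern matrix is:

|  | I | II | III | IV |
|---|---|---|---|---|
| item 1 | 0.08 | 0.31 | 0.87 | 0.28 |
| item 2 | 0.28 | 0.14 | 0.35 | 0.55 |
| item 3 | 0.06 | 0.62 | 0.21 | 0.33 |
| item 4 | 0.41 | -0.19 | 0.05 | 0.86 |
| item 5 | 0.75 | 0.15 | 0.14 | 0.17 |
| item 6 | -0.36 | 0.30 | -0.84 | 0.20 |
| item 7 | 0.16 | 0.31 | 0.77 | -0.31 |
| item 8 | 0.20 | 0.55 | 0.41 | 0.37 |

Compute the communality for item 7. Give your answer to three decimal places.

h² = 0.16² + 0.31² + 0.77² + (-0.31)² = 0.0256 + 0.0961 + 0.5929 + 0.0961 = 0.8107

0.811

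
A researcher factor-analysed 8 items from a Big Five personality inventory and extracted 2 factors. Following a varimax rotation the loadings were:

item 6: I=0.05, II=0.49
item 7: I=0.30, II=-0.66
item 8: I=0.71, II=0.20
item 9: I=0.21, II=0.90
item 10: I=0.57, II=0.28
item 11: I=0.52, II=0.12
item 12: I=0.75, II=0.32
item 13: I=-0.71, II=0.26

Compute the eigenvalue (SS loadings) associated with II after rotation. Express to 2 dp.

1.79

SS loadings for II = 0.49² + (-0.66)² + 0.20² + 0.90² + 0.28² + 0.12² + 0.32² + 0.26² = 0.2401 + 0.4356 + 0.0400 + 0.8100 + 0.0784 + 0.0144 + 0.1024 + 0.0676 = 1.7885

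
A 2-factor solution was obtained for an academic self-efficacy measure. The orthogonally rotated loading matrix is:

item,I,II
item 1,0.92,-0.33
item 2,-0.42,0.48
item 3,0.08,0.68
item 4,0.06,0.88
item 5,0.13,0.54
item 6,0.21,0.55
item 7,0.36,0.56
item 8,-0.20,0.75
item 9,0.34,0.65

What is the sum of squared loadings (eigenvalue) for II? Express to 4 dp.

SS loadings for II = (-0.33)² + 0.48² + 0.68² + 0.88² + 0.54² + 0.55² + 0.56² + 0.75² + 0.65² = 0.1089 + 0.2304 + 0.4624 + 0.7744 + 0.2916 + 0.3025 + 0.3136 + 0.5625 + 0.4225 = 3.4688

3.4688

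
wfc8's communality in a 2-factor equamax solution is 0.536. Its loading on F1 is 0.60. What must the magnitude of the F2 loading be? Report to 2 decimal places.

0.42

Under orthogonal rotation h² = Σλ², so λ_F2² = h² − (0.3600) = 0.536 − 0.3600 = 0.1760.
|λ| = √0.1760 = 0.4195.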